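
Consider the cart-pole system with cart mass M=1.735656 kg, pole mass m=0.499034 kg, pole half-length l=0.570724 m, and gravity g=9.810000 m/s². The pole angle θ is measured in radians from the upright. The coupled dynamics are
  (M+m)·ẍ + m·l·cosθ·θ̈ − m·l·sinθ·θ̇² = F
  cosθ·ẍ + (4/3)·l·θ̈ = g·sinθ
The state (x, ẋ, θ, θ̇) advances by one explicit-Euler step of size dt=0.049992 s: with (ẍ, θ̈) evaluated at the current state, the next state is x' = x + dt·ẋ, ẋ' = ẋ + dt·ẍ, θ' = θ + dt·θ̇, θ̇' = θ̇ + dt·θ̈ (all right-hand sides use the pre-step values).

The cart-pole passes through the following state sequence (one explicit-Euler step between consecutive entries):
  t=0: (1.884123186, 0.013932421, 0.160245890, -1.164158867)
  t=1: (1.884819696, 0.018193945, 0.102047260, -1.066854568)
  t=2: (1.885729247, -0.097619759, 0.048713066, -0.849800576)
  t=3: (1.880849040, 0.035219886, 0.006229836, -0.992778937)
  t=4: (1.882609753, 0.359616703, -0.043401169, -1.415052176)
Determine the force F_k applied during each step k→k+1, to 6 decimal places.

F_0 = 0.676157 N
F_1 = -3.979855 N
F_2 = 5.114444 N
F_3 = 12.093401 N

step 0→1:
  ẍ = (ẋ'−ẋ)/dt = (0.018193945−0.013932421)/0.049992 = 0.085244
  θ̈ = (θ̇'−θ̇)/dt = (-1.066854568−-1.164158867)/0.049992 = 1.946397
  sinθ=0.159561, cosθ=0.987188
  F = (M+m)·ẍ + m·l·cosθ·θ̈ − m·l·sinθ·θ̇² = 0.190494 + 0.547252 − 0.061590 = 0.676157
step 1→2:
  ẍ = (ẋ'−ẋ)/dt = (-0.097619759−0.018193945)/0.049992 = -2.316645
  θ̈ = (θ̇'−θ̇)/dt = (-0.849800576−-1.066854568)/0.049992 = 4.341775
  sinθ=0.101870, cosθ=0.994798
  F = (M+m)·ẍ + m·l·cosθ·θ̈ − m·l·sinθ·θ̇² = -5.176983 + 1.230151 − 0.033023 = -3.979855
step 2→3:
  ẍ = (ẋ'−ẋ)/dt = (0.035219886−-0.097619759)/0.049992 = 2.657218
  θ̈ = (θ̇'−θ̇)/dt = (-0.992778937−-0.849800576)/0.049992 = -2.860025
  sinθ=0.048694, cosθ=0.998814
  F = (M+m)·ẍ + m·l·cosθ·θ̈ − m·l·sinθ·θ̇² = 5.938059 + -0.813599 − 0.010015 = 5.114444
step 3→4:
  ẍ = (ẋ'−ẋ)/dt = (0.359616703−0.035219886)/0.049992 = 6.488975
  θ̈ = (θ̇'−θ̇)/dt = (-1.415052176−-0.992778937)/0.049992 = -8.446816
  sinθ=0.006230, cosθ=0.999981
  F = (M+m)·ẍ + m·l·cosθ·θ̈ − m·l·sinθ·θ̇² = 14.500847 + -2.405697 − 0.001749 = 12.093401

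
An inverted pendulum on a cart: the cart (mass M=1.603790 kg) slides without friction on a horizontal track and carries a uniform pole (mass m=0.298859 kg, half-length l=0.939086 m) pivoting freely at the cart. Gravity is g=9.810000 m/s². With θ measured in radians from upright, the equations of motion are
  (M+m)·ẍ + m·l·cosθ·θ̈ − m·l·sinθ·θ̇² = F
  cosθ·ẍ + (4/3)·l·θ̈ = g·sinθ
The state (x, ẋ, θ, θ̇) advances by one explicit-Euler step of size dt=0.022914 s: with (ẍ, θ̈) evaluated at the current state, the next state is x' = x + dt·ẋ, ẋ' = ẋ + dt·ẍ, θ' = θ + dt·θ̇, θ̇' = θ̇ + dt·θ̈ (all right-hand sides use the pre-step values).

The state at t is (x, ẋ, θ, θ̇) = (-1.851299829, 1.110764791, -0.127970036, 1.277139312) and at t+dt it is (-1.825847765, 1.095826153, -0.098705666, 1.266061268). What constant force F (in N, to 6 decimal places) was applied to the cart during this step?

F = -1.316575 N

ẍ = (ẋ'−ẋ)/dt = (1.095826153−1.110764791)/0.022914 = -0.651944
θ̈ = (θ̇'−θ̇)/dt = (1.266061268−1.277139312)/0.022914 = -0.483462
sinθ=-0.127621, cosθ=0.991823
F = (M+m)·ẍ + m·l·cosθ·θ̈ − m·l·sinθ·θ̇² = -1.240420 + -0.134576 − -0.058421 = -1.316575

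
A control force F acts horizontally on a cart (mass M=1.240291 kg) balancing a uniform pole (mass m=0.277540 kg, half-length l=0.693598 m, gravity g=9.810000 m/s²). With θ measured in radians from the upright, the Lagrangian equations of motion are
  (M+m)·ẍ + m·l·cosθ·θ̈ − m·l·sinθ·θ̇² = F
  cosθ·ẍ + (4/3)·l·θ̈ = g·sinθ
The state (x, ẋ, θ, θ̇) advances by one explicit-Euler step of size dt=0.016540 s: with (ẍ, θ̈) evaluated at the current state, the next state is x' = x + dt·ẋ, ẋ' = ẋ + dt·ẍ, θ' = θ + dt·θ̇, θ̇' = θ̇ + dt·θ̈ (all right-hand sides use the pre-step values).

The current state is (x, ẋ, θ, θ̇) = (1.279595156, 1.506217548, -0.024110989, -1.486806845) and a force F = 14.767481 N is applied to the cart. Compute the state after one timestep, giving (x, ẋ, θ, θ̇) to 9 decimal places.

sinθ=-0.024108653, cosθ=0.999709344
temp = (F + m·l·θ̇²·sinθ)/(M+m) = (14.767481 + -0.010259247)/1.517831 = 9.722572377
θ̈ = (g·sinθ − cosθ·temp)/(l·(4/3 − m·cos²θ/(M+m))) = -12.475810185
ẍ = temp − m·l·θ̈·cosθ/(M+m) = 11.304375787
Euler: x'=1.279595156+0.016540·1.506217548=1.304507994, ẋ'=1.506217548+0.016540·11.304375787=1.693191924
       θ'=-0.024110989+0.016540·-1.486806845=-0.048702774, θ̇'=-1.486806845+0.016540·-12.475810185=-1.693156745

(1.304507994, 1.693191924, -0.048702774, -1.693156745)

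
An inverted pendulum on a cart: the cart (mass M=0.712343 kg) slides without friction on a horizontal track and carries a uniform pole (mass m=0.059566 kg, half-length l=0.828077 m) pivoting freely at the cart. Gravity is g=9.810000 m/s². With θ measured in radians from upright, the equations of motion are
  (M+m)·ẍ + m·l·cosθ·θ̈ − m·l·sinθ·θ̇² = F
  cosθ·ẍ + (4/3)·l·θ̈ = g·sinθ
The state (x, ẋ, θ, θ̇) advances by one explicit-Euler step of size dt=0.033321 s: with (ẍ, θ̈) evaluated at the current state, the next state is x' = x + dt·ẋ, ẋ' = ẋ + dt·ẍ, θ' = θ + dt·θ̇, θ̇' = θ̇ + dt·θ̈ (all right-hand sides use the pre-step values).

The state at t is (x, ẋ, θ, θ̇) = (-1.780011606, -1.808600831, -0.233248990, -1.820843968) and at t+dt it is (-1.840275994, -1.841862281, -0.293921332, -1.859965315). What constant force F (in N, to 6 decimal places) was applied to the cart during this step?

F = -0.789073 N

ẍ = (ẋ'−ẋ)/dt = (-1.841862281−-1.808600831)/0.033321 = -0.998213
θ̈ = (θ̇'−θ̇)/dt = (-1.859965315−-1.820843968)/0.033321 = -1.174075
sinθ=-0.231140, cosθ=0.972921
F = (M+m)·ẍ + m·l·cosθ·θ̈ − m·l·sinθ·θ̇² = -0.770529 + -0.056343 − -0.037800 = -0.789073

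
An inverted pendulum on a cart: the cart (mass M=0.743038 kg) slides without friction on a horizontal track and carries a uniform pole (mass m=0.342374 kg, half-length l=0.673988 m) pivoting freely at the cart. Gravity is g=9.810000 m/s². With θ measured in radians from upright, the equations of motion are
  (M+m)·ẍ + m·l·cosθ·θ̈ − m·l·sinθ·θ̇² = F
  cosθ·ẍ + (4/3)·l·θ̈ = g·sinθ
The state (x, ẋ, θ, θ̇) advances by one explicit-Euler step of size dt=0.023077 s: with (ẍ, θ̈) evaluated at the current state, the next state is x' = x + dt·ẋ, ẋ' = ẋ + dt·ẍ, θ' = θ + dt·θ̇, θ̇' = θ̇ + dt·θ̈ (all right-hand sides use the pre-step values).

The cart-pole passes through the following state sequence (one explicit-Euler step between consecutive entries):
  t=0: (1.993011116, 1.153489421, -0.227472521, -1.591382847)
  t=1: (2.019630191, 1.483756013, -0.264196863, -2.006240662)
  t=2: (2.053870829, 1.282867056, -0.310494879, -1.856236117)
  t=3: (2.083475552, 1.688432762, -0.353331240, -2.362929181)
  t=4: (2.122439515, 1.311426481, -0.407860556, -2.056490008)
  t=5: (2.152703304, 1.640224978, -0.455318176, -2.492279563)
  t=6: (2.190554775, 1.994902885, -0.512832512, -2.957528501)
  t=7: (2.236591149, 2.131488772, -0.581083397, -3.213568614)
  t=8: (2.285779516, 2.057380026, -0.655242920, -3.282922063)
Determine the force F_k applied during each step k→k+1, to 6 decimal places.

step 0→1:
  ẍ = (ẋ'−ẋ)/dt = (1.483756013−1.153489421)/0.023077 = 14.311505
  θ̈ = (θ̇'−θ̇)/dt = (-2.006240662−-1.591382847)/0.023077 = -17.977112
  sinθ=-0.225516, cosθ=0.974239
  F = (M+m)·ẍ + m·l·cosθ·θ̈ − m·l·sinθ·θ̇² = 15.533879 + -4.041463 − -0.131789 = 11.624205
step 1→2:
  ẍ = (ẋ'−ẋ)/dt = (1.282867056−1.483756013)/0.023077 = -8.705159
  θ̈ = (θ̇'−θ̇)/dt = (-1.856236117−-2.006240662)/0.023077 = 6.500175
  sinθ=-0.261134, cosθ=0.965303
  F = (M+m)·ẍ + m·l·cosθ·θ̈ − m·l·sinθ·θ̇² = -9.448684 + 1.447910 − -0.242540 = -7.758235
step 2→3:
  ẍ = (ẋ'−ẋ)/dt = (1.688432762−1.282867056)/0.023077 = 17.574455
  θ̈ = (θ̇'−θ̇)/dt = (-2.362929181−-1.856236117)/0.023077 = -21.956626
  sinθ=-0.305530, cosθ=0.952182
  F = (M+m)·ẍ + m·l·cosθ·θ̈ − m·l·sinθ·θ̇² = 19.075525 + -4.824349 − -0.242925 = 14.494101
step 3→4:
  ẍ = (ẋ'−ẋ)/dt = (1.311426481−1.688432762)/0.023077 = -16.336884
  θ̈ = (θ̇'−θ̇)/dt = (-2.056490008−-2.362929181)/0.023077 = 13.278987
  sinθ=-0.346025, cosθ=0.938225
  F = (M+m)·ẍ + m·l·cosθ·θ̈ − m·l·sinθ·θ̇² = -17.732250 + 2.874915 − -0.445823 = -14.411513
step 4→5:
  ẍ = (ẋ'−ẋ)/dt = (1.640224978−1.311426481)/0.023077 = 14.247887
  θ̈ = (θ̇'−θ̇)/dt = (-2.492279563−-2.056490008)/0.023077 = -18.884151
  sinθ=-0.396646, cosθ=0.917972
  F = (M+m)·ẍ + m·l·cosθ·θ̈ − m·l·sinθ·θ̇² = 15.464828 + -4.000181 − -0.387088 = 11.851735
step 5→6:
  ẍ = (ẋ'−ẋ)/dt = (1.994902885−1.640224978)/0.023077 = 15.369325
  θ̈ = (θ̇'−θ̇)/dt = (-2.957528501−-2.492279563)/0.023077 = -20.160720
  sinθ=-0.439748, cosθ=0.898121
  F = (M+m)·ẍ + m·l·cosθ·θ̈ − m·l·sinθ·θ̇² = 16.682050 + -4.178245 − -0.630305 = 13.134109
step 6→7:
  ẍ = (ẋ'−ẋ)/dt = (2.131488772−1.994902885)/0.023077 = 5.918702
  θ̈ = (θ̇'−θ̇)/dt = (-3.213568614−-2.957528501)/0.023077 = -11.095035
  sinθ=-0.490647, cosθ=0.871358
  F = (M+m)·ẍ + m·l·cosθ·θ̈ − m·l·sinθ·θ̇² = 6.424230 + -2.230891 − -0.990331 = 5.183670
step 7→8:
  ẍ = (ẋ'−ẋ)/dt = (2.057380026−2.131488772)/0.023077 = -3.211368
  θ̈ = (θ̇'−θ̇)/dt = (-3.282922063−-3.213568614)/0.023077 = -3.005306
  sinθ=-0.548930, cosθ=0.835868
  F = (M+m)·ẍ + m·l·cosθ·θ̈ − m·l·sinθ·θ̇² = -3.485658 + -0.579668 − -1.308112 = -2.757214

F_0 = 11.624205 N
F_1 = -7.758235 N
F_2 = 14.494101 N
F_3 = -14.411513 N
F_4 = 11.851735 N
F_5 = 13.134109 N
F_6 = 5.183670 N
F_7 = -2.757214 N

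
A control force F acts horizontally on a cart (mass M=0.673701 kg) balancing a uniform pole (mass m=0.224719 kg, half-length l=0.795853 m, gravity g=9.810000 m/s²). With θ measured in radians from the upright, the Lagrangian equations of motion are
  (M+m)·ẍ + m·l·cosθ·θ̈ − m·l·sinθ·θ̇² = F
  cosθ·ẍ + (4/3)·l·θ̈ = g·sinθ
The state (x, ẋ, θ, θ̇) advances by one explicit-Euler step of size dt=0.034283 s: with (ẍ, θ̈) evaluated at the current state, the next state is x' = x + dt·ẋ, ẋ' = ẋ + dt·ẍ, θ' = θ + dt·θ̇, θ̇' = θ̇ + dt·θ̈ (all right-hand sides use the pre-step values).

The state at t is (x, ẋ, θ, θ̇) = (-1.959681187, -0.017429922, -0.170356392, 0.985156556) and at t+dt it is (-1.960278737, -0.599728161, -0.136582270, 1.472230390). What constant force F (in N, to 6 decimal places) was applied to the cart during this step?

F = -12.726151 N

ẍ = (ẋ'−ẋ)/dt = (-0.599728161−-0.017429922)/0.034283 = -16.985043
θ̈ = (θ̇'−θ̇)/dt = (1.472230390−0.985156556)/0.034283 = 14.207445
sinθ=-0.169534, cosθ=0.985524
F = (M+m)·ẍ + m·l·cosθ·θ̈ − m·l·sinθ·θ̇² = -15.259703 + 2.504125 − -0.029427 = -12.726151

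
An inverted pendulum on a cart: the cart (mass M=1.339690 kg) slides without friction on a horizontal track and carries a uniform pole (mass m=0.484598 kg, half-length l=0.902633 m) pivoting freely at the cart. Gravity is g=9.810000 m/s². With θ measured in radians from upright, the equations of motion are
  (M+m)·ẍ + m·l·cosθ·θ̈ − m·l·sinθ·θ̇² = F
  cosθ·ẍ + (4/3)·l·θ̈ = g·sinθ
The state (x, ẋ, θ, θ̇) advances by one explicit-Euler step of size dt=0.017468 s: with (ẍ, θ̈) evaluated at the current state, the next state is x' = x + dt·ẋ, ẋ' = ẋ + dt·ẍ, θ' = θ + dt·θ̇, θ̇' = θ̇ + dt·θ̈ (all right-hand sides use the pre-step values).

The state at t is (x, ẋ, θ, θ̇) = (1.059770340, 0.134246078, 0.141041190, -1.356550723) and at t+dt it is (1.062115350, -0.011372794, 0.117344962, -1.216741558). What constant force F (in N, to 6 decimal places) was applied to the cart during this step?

ẍ = (ẋ'−ẋ)/dt = (-0.011372794−0.134246078)/0.017468 = -8.336322
θ̈ = (θ̇'−θ̇)/dt = (-1.216741558−-1.356550723)/0.017468 = 8.003731
sinθ=0.140574, cosθ=0.990070
F = (M+m)·ẍ + m·l·cosθ·θ̈ − m·l·sinθ·θ̇² = -15.207852 + 3.466181 − 0.113154 = -11.854825

F = -11.854825 N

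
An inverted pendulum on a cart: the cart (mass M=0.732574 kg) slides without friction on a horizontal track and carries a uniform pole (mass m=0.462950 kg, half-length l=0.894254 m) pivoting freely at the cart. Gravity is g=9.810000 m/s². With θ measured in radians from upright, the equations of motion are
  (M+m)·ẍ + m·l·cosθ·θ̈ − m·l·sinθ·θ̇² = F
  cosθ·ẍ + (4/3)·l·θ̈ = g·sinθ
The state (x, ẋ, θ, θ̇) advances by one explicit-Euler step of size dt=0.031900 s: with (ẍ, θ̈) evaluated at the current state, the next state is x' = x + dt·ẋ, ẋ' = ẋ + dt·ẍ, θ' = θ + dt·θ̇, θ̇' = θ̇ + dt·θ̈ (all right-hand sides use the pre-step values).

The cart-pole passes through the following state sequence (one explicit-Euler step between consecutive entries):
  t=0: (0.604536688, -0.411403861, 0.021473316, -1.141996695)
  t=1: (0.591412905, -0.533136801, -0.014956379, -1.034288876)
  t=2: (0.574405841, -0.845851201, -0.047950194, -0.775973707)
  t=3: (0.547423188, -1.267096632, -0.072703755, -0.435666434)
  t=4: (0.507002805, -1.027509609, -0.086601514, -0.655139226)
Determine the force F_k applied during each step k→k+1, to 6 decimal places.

step 0→1:
  ẍ = (ẋ'−ẋ)/dt = (-0.533136801−-0.411403861)/0.031900 = -3.816080
  θ̈ = (θ̇'−θ̇)/dt = (-1.034288876−-1.141996695)/0.031900 = 3.376421
  sinθ=0.021472, cosθ=0.999769
  F = (M+m)·ẍ + m·l·cosθ·θ̈ − m·l·sinθ·θ̇² = -4.562215 + 1.397499 − 0.011593 = -3.176309
step 1→2:
  ẍ = (ẋ'−ẋ)/dt = (-0.845851201−-0.533136801)/0.031900 = -9.802959
  θ̈ = (θ̇'−θ̇)/dt = (-0.775973707−-1.034288876)/0.031900 = 8.097654
  sinθ=-0.014956, cosθ=0.999888
  F = (M+m)·ẍ + m·l·cosθ·θ̈ − m·l·sinθ·θ̇² = -11.719673 + 3.352013 − -0.006624 = -8.361037
step 2→3:
  ẍ = (ẋ'−ẋ)/dt = (-1.267096632−-0.845851201)/0.031900 = -13.205186
  θ̈ = (θ̇'−θ̇)/dt = (-0.435666434−-0.775973707)/0.031900 = 10.667940
  sinθ=-0.047932, cosθ=0.998851
  F = (M+m)·ẍ + m·l·cosθ·θ̈ − m·l·sinθ·θ̇² = -15.787117 + 4.411396 − -0.011948 = -11.363772
step 3→4:
  ẍ = (ẋ'−ẋ)/dt = (-1.027509609−-1.267096632)/0.031900 = 7.510565
  θ̈ = (θ̇'−θ̇)/dt = (-0.655139226−-0.435666434)/0.031900 = -6.880025
  sinθ=-0.072640, cosθ=0.997358
  F = (M+m)·ẍ + m·l·cosθ·θ̈ − m·l·sinθ·θ̇² = 8.979061 + -2.840771 − -0.005708 = 6.143998

F_0 = -3.176309 N
F_1 = -8.361037 N
F_2 = -11.363772 N
F_3 = 6.143998 N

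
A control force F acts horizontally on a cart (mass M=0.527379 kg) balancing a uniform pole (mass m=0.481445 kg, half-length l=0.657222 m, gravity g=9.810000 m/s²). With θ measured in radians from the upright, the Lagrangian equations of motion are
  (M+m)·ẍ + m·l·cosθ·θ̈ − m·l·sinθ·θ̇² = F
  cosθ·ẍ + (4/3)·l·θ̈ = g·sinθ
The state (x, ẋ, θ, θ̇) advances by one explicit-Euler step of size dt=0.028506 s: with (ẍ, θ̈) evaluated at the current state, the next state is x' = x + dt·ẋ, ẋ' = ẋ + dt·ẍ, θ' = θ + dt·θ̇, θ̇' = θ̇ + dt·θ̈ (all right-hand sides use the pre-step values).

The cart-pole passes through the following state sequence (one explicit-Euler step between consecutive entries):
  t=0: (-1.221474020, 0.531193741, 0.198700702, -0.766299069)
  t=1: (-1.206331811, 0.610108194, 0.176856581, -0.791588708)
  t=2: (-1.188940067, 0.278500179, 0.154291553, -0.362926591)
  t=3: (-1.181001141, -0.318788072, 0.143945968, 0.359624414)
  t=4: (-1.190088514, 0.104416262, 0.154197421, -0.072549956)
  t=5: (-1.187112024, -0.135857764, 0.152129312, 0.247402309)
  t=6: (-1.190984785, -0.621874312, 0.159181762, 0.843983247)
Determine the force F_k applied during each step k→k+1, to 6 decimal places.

F_0 = 2.480905 N
F_1 = -7.086527 N
F_2 = -13.219335 N
F_3 = 10.223765 N
F_4 = -4.994197 N
F_5 = -10.657443 N

step 0→1:
  ẍ = (ẋ'−ẋ)/dt = (0.610108194−0.531193741)/0.028506 = 2.768345
  θ̈ = (θ̇'−θ̇)/dt = (-0.791588708−-0.766299069)/0.028506 = -0.887169
  sinθ=0.197396, cosθ=0.980324
  F = (M+m)·ẍ + m·l·cosθ·θ̈ − m·l·sinθ·θ̇² = 2.792773 + -0.275191 − 0.036677 = 2.480905
step 1→2:
  ẍ = (ẋ'−ẋ)/dt = (0.278500179−0.610108194)/0.028506 = -11.632920
  θ̈ = (θ̇'−θ̇)/dt = (-0.362926591−-0.791588708)/0.028506 = 15.037610
  sinθ=0.175936, cosθ=0.984402
  F = (M+m)·ẍ + m·l·cosθ·θ̈ − m·l·sinθ·θ̇² = -11.735569 + 4.683925 − 0.034883 = -7.086527
step 2→3:
  ẍ = (ẋ'−ẋ)/dt = (-0.318788072−0.278500179)/0.028506 = -20.953071
  θ̈ = (θ̇'−θ̇)/dt = (0.359624414−-0.362926591)/0.028506 = 25.347331
  sinθ=0.153680, cosθ=0.988121
  F = (M+m)·ẍ + m·l·cosθ·θ̈ − m·l·sinθ·θ̇² = -21.137961 + 7.925031 − 0.006405 = -13.219335
step 3→4:
  ẍ = (ẋ'−ẋ)/dt = (0.104416262−-0.318788072)/0.028506 = 14.846149
  θ̈ = (θ̇'−θ̇)/dt = (-0.072549956−0.359624414)/0.028506 = -15.160821
  sinθ=0.143449, cosθ=0.989658
  F = (M+m)·ẍ + m·l·cosθ·θ̈ − m·l·sinθ·θ̇² = 14.977152 + -4.747517 − 0.005870 = 10.223765
step 4→5:
  ẍ = (ẋ'−ẋ)/dt = (-0.135857764−0.104416262)/0.028506 = -8.428893
  θ̈ = (θ̇'−θ̇)/dt = (0.247402309−-0.072549956)/0.028506 = 11.224032
  sinθ=0.153587, cosθ=0.988135
  F = (M+m)·ẍ + m·l·cosθ·θ̈ − m·l·sinθ·θ̇² = -8.503270 + 3.509328 − 0.000256 = -4.994197
step 5→6:
  ẍ = (ẋ'−ẋ)/dt = (-0.621874312−-0.135857764)/0.028506 = -17.049623
  θ̈ = (θ̇'−θ̇)/dt = (0.843983247−0.247402309)/0.028506 = 20.928259
  sinθ=0.151543, cosθ=0.988451
  F = (M+m)·ẍ + m·l·cosθ·θ̈ − m·l·sinθ·θ̇² = -17.200069 + 6.545561 − 0.002935 = -10.657443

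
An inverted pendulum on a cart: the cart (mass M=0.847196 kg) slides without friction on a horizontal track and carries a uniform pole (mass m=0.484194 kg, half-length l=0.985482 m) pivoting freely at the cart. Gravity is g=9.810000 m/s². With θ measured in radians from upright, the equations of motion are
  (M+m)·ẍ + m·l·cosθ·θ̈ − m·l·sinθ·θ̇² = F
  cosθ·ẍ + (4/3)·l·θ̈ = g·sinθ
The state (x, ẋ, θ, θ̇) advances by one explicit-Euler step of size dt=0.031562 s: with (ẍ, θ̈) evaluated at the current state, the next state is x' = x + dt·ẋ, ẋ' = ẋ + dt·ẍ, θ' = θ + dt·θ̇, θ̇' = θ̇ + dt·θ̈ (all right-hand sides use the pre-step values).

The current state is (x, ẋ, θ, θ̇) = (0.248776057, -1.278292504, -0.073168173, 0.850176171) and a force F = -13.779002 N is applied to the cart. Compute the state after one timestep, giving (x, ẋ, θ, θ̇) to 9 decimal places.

sinθ=-0.073102905, cosθ=0.997324403
temp = (F + m·l·θ̇²·sinθ)/(M+m) = (-13.779002 + -0.025212772)/1.331390 = -10.368272836
θ̈ = (g·sinθ − cosθ·temp)/(l·(4/3 − m·cos²θ/(M+m))) = 10.050586534
ẍ = temp − m·l·θ̈·cosθ/(M+m) = -13.960722255
Euler: x'=0.248776057+0.031562·-1.278292504=0.208430589, ẋ'=-1.278292504+0.031562·-13.960722255=-1.718920820
       θ'=-0.073168173+0.031562·0.850176171=-0.046334913, θ̇'=0.850176171+0.031562·10.050586534=1.167392783

(0.208430589, -1.718920820, -0.046334913, 1.167392783)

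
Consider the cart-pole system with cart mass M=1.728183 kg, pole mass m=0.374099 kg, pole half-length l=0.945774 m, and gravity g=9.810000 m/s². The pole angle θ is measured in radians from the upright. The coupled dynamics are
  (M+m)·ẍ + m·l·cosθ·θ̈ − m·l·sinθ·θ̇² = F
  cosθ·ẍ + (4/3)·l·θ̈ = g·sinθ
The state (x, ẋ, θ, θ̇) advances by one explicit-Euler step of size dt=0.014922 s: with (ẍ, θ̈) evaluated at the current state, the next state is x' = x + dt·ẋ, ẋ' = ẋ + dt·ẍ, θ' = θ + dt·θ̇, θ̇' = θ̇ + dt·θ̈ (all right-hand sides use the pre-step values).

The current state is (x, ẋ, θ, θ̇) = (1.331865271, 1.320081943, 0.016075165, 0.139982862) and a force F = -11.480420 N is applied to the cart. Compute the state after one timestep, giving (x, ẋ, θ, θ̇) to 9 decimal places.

sinθ=0.016074473, cosθ=0.999870797
temp = (F + m·l·θ̇²·sinθ)/(M+m) = (-11.480420 + 0.000111445)/2.102282 = -5.460879442
θ̈ = (g·sinθ − cosθ·temp)/(l·(4/3 − m·cos²θ/(M+m))) = 5.140911557
ẍ = temp − m·l·θ̈·cosθ/(M+m) = -6.325980739
Euler: x'=1.331865271+0.014922·1.320081943=1.351563534, ẋ'=1.320081943+0.014922·-6.325980739=1.225685658
       θ'=0.016075165+0.014922·0.139982862=0.018163989, θ̇'=0.139982862+0.014922·5.140911557=0.216695544

(1.351563534, 1.225685658, 0.018163989, 0.216695544)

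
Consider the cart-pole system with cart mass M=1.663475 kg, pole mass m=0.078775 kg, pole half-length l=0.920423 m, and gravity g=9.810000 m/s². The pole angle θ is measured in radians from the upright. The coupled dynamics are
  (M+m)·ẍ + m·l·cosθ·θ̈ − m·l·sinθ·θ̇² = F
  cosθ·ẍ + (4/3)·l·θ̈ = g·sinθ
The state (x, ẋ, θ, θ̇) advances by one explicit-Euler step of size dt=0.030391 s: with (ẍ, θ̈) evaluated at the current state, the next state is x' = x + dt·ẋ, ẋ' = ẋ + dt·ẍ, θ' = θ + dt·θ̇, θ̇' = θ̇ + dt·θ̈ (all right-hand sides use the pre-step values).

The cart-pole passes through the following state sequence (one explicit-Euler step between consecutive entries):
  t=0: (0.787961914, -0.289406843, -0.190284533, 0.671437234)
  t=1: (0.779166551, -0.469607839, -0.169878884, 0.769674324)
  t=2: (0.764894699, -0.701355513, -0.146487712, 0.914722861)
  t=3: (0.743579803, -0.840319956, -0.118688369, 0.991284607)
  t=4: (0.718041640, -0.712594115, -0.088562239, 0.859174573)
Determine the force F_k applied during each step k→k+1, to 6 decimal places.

F_0 = -10.094207 N
F_1 = -12.937256 N
F_2 = -7.776971 N
F_3 = 7.017713 N

step 0→1:
  ẍ = (ẋ'−ẋ)/dt = (-0.469607839−-0.289406843)/0.030391 = -5.929420
  θ̈ = (θ̇'−θ̇)/dt = (0.769674324−0.671437234)/0.030391 = 3.232440
  sinθ=-0.189138, cosθ=0.981950
  F = (M+m)·ẍ + m·l·cosθ·θ̈ − m·l·sinθ·θ̇² = -10.330532 + 0.230142 − -0.006183 = -10.094207
step 1→2:
  ẍ = (ẋ'−ẋ)/dt = (-0.701355513−-0.469607839)/0.030391 = -7.625536
  θ̈ = (θ̇'−θ̇)/dt = (0.914722861−0.769674324)/0.030391 = 4.772746
  sinθ=-0.169063, cosθ=0.985605
  F = (M+m)·ẍ + m·l·cosθ·θ̈ − m·l·sinθ·θ̇² = -13.285591 + 0.341073 − -0.007262 = -12.937256
step 2→3:
  ẍ = (ẋ'−ẋ)/dt = (-0.840319956−-0.701355513)/0.030391 = -4.572553
  θ̈ = (θ̇'−θ̇)/dt = (0.991284607−0.914722861)/0.030391 = 2.519224
  sinθ=-0.145964, cosθ=0.989290
  F = (M+m)·ẍ + m·l·cosθ·θ̈ − m·l·sinθ·θ̇² = -7.966530 + 0.180703 − -0.008855 = -7.776971
step 3→4:
  ẍ = (ẋ'−ẋ)/dt = (-0.712594115−-0.840319956)/0.030391 = 4.202752
  θ̈ = (θ̇'−θ̇)/dt = (0.859174573−0.991284607)/0.030391 = -4.347012
  sinθ=-0.118410, cosθ=0.992965
  F = (M+m)·ẍ + m·l·cosθ·θ̈ − m·l·sinθ·θ̇² = 7.322245 + -0.312968 − -0.008436 = 7.017713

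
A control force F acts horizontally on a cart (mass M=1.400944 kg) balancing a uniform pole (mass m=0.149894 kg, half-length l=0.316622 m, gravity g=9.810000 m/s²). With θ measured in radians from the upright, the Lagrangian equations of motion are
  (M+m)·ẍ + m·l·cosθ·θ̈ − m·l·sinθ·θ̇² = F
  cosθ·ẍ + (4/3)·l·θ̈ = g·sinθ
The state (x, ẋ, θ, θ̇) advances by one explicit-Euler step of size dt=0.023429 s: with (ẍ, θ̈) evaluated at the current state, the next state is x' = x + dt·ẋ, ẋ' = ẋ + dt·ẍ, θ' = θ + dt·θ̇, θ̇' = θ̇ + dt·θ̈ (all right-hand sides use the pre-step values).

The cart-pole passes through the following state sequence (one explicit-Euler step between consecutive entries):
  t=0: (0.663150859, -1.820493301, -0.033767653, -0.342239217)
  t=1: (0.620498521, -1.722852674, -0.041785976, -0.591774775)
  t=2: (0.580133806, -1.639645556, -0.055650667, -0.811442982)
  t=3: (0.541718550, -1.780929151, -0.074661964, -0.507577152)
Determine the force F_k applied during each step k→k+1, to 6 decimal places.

step 0→1:
  ẍ = (ẋ'−ẋ)/dt = (-1.722852674−-1.820493301)/0.023429 = 4.167512
  θ̈ = (θ̇'−θ̇)/dt = (-0.591774775−-0.342239217)/0.023429 = -10.650713
  sinθ=-0.033761, cosθ=0.999430
  F = (M+m)·ẍ + m·l·cosθ·θ̈ − m·l·sinθ·θ̇² = 6.463135 + -0.505192 − -0.000188 = 5.958131
step 1→2:
  ẍ = (ẋ'−ẋ)/dt = (-1.639645556−-1.722852674)/0.023429 = 3.551458
  θ̈ = (θ̇'−θ̇)/dt = (-0.811442982−-0.591774775)/0.023429 = -9.375911
  sinθ=-0.041774, cosθ=0.999127
  F = (M+m)·ẍ + m·l·cosθ·θ̈ − m·l·sinθ·θ̇² = 5.507737 + -0.444590 − -0.000694 = 5.063841
step 2→3:
  ẍ = (ẋ'−ẋ)/dt = (-1.780929151−-1.639645556)/0.023429 = -6.030287
  θ̈ = (θ̇'−θ̇)/dt = (-0.507577152−-0.811442982)/0.023429 = 12.969646
  sinθ=-0.055622, cosθ=0.998452
  F = (M+m)·ẍ + m·l·cosθ·θ̈ − m·l·sinθ·θ̇² = -9.351998 + 0.614583 − -0.001738 = -8.735677

F_0 = 5.958131 N
F_1 = 5.063841 N
F_2 = -8.735677 N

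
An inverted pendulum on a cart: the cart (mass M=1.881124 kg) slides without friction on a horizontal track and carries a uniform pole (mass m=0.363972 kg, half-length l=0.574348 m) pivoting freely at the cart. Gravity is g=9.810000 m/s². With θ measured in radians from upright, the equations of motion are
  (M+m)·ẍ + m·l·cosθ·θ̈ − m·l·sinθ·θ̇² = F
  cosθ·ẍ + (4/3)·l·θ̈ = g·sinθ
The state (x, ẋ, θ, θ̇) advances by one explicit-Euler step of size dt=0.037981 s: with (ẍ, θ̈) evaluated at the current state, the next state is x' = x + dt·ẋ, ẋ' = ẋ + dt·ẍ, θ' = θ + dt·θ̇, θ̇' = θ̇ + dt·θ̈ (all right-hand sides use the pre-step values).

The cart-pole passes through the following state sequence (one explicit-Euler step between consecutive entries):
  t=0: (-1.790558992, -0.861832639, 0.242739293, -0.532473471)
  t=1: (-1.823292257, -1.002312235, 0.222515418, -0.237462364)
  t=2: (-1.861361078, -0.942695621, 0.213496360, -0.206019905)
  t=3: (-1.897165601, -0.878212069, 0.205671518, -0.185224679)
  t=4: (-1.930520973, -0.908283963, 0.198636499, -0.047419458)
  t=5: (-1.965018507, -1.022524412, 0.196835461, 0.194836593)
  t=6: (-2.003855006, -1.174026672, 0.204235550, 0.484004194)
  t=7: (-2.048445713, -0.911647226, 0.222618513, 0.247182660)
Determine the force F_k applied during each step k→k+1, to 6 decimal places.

step 0→1:
  ẍ = (ẋ'−ẋ)/dt = (-1.002312235−-0.861832639)/0.037981 = -3.698681
  θ̈ = (θ̇'−θ̇)/dt = (-0.237462364−-0.532473471)/0.037981 = 7.767334
  sinθ=0.240363, cosθ=0.970683
  F = (M+m)·ẍ + m·l·cosθ·θ̈ − m·l·sinθ·θ̇² = -8.303894 + 1.576132 − 0.014246 = -6.742008
step 1→2:
  ẍ = (ẋ'−ẋ)/dt = (-0.942695621−-1.002312235)/0.037981 = 1.569643
  θ̈ = (θ̇'−θ̇)/dt = (-0.206019905−-0.237462364)/0.037981 = 0.827847
  sinθ=0.220684, cosθ=0.975345
  F = (M+m)·ẍ + m·l·cosθ·θ̈ − m·l·sinθ·θ̇² = 3.523999 + 0.168792 − 0.002601 = 3.690190
step 2→3:
  ẍ = (ẋ'−ẋ)/dt = (-0.878212069−-0.942695621)/0.037981 = 1.697784
  θ̈ = (θ̇'−θ̇)/dt = (-0.185224679−-0.206019905)/0.037981 = 0.547517
  sinθ=0.211878, cosθ=0.977296
  F = (M+m)·ẍ + m·l·cosθ·θ̈ − m·l·sinθ·θ̇² = 3.811689 + 0.111858 − 0.001880 = 3.921667
step 3→4:
  ẍ = (ẋ'−ẋ)/dt = (-0.908283963−-0.878212069)/0.037981 = -0.791762
  θ̈ = (θ̇'−θ̇)/dt = (-0.047419458−-0.185224679)/0.037981 = 3.628267
  sinθ=0.204225, cosθ=0.978924
  F = (M+m)·ẍ + m·l·cosθ·θ̈ − m·l·sinθ·θ̇² = -1.777581 + 0.742491 − 0.001465 = -1.036554
step 4→5:
  ẍ = (ẋ'−ẋ)/dt = (-1.022524412−-0.908283963)/0.037981 = -3.007832
  θ̈ = (θ̇'−θ̇)/dt = (0.194836593−-0.047419458)/0.037981 = 6.378348
  sinθ=0.197333, cosθ=0.980337
  F = (M+m)·ẍ + m·l·cosθ·θ̈ − m·l·sinθ·θ̇² = -6.752871 + 1.307153 − 0.000093 = -5.445810
step 5→6:
  ẍ = (ẋ'−ẋ)/dt = (-1.174026672−-1.022524412)/0.037981 = -3.988896
  θ̈ = (θ̇'−θ̇)/dt = (0.484004194−0.194836593)/0.037981 = 7.613480
  sinθ=0.195567, cosθ=0.980690
  F = (M+m)·ẍ + m·l·cosθ·θ̈ − m·l·sinθ·θ̇² = -8.955454 + 1.560839 − 0.001552 = -7.396167
step 6→7:
  ẍ = (ẋ'−ẋ)/dt = (-0.911647226−-1.174026672)/0.037981 = 6.908176
  θ̈ = (θ̇'−θ̇)/dt = (0.247182660−0.484004194)/0.037981 = -6.235263
  sinθ=0.202819, cosθ=0.979216
  F = (M+m)·ẍ + m·l·cosθ·θ̈ − m·l·sinθ·θ̇² = 15.509519 + -1.276370 − 0.009932 = 14.223217

F_0 = -6.742008 N
F_1 = 3.690190 N
F_2 = 3.921667 N
F_3 = -1.036554 N
F_4 = -5.445810 N
F_5 = -7.396167 N
F_6 = 14.223217 N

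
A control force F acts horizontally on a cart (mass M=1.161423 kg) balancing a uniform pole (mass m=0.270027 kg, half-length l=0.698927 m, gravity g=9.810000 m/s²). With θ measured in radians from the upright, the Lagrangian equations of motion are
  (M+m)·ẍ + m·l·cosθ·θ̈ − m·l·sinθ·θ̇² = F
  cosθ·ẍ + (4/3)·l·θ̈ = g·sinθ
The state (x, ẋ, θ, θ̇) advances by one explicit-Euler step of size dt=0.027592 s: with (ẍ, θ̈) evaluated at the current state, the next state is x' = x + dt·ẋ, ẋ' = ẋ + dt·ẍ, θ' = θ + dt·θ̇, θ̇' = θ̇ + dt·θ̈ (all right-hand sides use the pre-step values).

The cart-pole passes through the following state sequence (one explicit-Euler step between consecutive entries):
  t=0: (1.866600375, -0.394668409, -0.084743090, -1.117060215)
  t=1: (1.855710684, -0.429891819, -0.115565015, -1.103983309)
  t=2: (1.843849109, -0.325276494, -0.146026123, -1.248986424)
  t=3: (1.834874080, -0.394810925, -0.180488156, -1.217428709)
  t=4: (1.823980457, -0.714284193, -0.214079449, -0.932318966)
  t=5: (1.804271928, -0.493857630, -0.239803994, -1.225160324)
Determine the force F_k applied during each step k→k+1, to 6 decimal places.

F_0 = -1.718303 N
F_1 = 4.468674 N
F_2 = -3.350992 N
F_3 = -14.605323 N
F_4 = 9.513089 N

step 0→1:
  ẍ = (ẋ'−ẋ)/dt = (-0.429891819−-0.394668409)/0.027592 = -1.276581
  θ̈ = (θ̇'−θ̇)/dt = (-1.103983309−-1.117060215)/0.027592 = 0.473938
  sinθ=-0.084642, cosθ=0.996411
  F = (M+m)·ẍ + m·l·cosθ·θ̈ − m·l·sinθ·θ̇² = -1.827361 + 0.089125 − -0.019933 = -1.718303
step 1→2:
  ẍ = (ẋ'−ẋ)/dt = (-0.325276494−-0.429891819)/0.027592 = 3.791509
  θ̈ = (θ̇'−θ̇)/dt = (-1.248986424−-1.103983309)/0.027592 = -5.255259
  sinθ=-0.115308, cosθ=0.993330
  F = (M+m)·ẍ + m·l·cosθ·θ̈ − m·l·sinθ·θ̇² = 5.427356 + -0.985205 − -0.026523 = 4.468674
step 2→3:
  ẍ = (ẋ'−ẋ)/dt = (-0.394810925−-0.325276494)/0.027592 = -2.520094
  θ̈ = (θ̇'−θ̇)/dt = (-1.217428709−-1.248986424)/0.027592 = 1.143727
  sinθ=-0.145508, cosθ=0.989357
  F = (M+m)·ẍ + m·l·cosθ·θ̈ − m·l·sinθ·θ̇² = -3.607388 + 0.213557 − -0.042839 = -3.350992
step 3→4:
  ẍ = (ẋ'−ẋ)/dt = (-0.714284193−-0.394810925)/0.027592 = -11.578474
  θ̈ = (θ̇'−θ̇)/dt = (-0.932318966−-1.217428709)/0.027592 = 10.333058
  sinθ=-0.179510, cosθ=0.983756
  F = (M+m)·ẍ + m·l·cosθ·θ̈ − m·l·sinθ·θ̇² = -16.574007 + 1.918472 − -0.050213 = -14.605323
step 4→5:
  ẍ = (ẋ'−ẋ)/dt = (-0.493857630−-0.714284193)/0.027592 = 7.988785
  θ̈ = (θ̇'−θ̇)/dt = (-1.225160324−-0.932318966)/0.027592 = -10.613270
  sinθ=-0.212448, cosθ=0.977172
  F = (M+m)·ẍ + m·l·cosθ·θ̈ − m·l·sinθ·θ̇² = 11.435547 + -1.957309 − -0.034851 = 9.513089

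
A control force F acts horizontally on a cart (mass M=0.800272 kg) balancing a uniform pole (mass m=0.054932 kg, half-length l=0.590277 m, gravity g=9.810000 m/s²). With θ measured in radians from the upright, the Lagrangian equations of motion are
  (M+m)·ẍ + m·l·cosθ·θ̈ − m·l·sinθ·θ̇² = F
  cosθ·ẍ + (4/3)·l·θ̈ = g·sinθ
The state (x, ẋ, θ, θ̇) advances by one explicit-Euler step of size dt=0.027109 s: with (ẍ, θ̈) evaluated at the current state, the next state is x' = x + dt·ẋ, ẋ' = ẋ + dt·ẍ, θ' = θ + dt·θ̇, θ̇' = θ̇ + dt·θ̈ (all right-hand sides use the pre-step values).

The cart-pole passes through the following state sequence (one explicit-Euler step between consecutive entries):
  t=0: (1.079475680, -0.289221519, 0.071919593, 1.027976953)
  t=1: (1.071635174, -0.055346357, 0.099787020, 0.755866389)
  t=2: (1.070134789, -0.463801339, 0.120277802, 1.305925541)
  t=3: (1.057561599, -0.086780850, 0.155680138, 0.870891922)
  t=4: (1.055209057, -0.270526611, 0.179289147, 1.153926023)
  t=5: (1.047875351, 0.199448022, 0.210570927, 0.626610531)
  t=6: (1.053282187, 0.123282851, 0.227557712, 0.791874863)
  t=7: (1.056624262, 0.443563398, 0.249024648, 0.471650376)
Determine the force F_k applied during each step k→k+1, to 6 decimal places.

F_0 = 7.050936 N
F_1 = -12.232667 N
F_2 = 11.370595 N
F_3 = -5.465973 N
F_4 = 14.197915 N
F_5 = -2.212127 N
F_6 = 9.726114 N

step 0→1:
  ẍ = (ẋ'−ẋ)/dt = (-0.055346357−-0.289221519)/0.027109 = 8.627215
  θ̈ = (θ̇'−θ̇)/dt = (0.755866389−1.027976953)/0.027109 = -10.037647
  sinθ=0.071858, cosθ=0.997415
  F = (M+m)·ẍ + m·l·cosθ·θ̈ − m·l·sinθ·θ̇² = 7.378028 + -0.324630 − 0.002462 = 7.050936
step 1→2:
  ẍ = (ẋ'−ẋ)/dt = (-0.463801339−-0.055346357)/0.027109 = -15.067136
  θ̈ = (θ̇'−θ̇)/dt = (1.305925541−0.755866389)/0.027109 = 20.290647
  sinθ=0.099621, cosθ=0.995025
  F = (M+m)·ẍ + m·l·cosθ·θ̈ − m·l·sinθ·θ̇² = -12.885475 + 0.654653 − 0.001846 = -12.232667
step 2→3:
  ẍ = (ẋ'−ẋ)/dt = (-0.086780850−-0.463801339)/0.027109 = 13.907576
  θ̈ = (θ̇'−θ̇)/dt = (0.870891922−1.305925541)/0.027109 = -16.047572
  sinθ=0.119988, cosθ=0.992775
  F = (M+m)·ẍ + m·l·cosθ·θ̈ − m·l·sinθ·θ̇² = 11.893815 + -0.516585 − 0.006635 = 11.370595
step 3→4:
  ẍ = (ẋ'−ẋ)/dt = (-0.270526611−-0.086780850)/0.027109 = -6.778035
  θ̈ = (θ̇'−θ̇)/dt = (1.153926023−0.870891922)/0.027109 = 10.440595
  sinθ=0.155052, cosθ=0.987906
  F = (M+m)·ẍ + m·l·cosθ·θ̈ − m·l·sinθ·θ̇² = -5.796603 + 0.334443 − 0.003813 = -5.465973
step 4→5:
  ẍ = (ẋ'−ẋ)/dt = (0.199448022−-0.270526611)/0.027109 = 17.336480
  θ̈ = (θ̇'−θ̇)/dt = (0.626610531−1.153926023)/0.027109 = -19.451676
  sinθ=0.178330, cosθ=0.983971
  F = (M+m)·ẍ + m·l·cosθ·θ̈ − m·l·sinθ·θ̇² = 14.826227 + -0.620612 − 0.007699 = 14.197915
step 5→6:
  ẍ = (ẋ'−ẋ)/dt = (0.123282851−0.199448022)/0.027109 = -2.809590
  θ̈ = (θ̇'−θ̇)/dt = (0.791874863−0.626610531)/0.027109 = 6.096290
  sinθ=0.209018, cosθ=0.977912
  F = (M+m)·ẍ + m·l·cosθ·θ̈ − m·l·sinθ·θ̇² = -2.402772 + 0.193307 − 0.002661 = -2.212127
step 6→7:
  ẍ = (ẋ'−ẋ)/dt = (0.443563398−0.123282851)/0.027109 = 11.814547
  θ̈ = (θ̇'−θ̇)/dt = (0.471650376−0.791874863)/0.027109 = -11.812479
  sinθ=0.225599, cosθ=0.974220
  F = (M+m)·ẍ + m·l·cosθ·θ̈ − m·l·sinθ·θ̇² = 10.103848 + -0.373147 − 0.004587 = 9.726114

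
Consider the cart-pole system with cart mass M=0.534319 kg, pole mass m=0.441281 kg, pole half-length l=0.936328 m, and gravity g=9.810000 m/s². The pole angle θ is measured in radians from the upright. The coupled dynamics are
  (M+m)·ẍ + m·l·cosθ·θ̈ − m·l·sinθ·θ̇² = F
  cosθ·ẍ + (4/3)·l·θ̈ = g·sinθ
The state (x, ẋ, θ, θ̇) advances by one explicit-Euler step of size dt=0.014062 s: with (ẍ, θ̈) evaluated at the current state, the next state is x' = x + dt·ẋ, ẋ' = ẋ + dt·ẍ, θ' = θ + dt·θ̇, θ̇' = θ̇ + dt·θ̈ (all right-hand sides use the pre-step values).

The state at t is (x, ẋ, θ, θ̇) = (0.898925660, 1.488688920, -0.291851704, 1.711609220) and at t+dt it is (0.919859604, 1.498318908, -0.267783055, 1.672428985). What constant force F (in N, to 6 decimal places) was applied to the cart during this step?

F = -0.086154 N

ẍ = (ẋ'−ẋ)/dt = (1.498318908−1.488688920)/0.014062 = 0.684823
θ̈ = (θ̇'−θ̇)/dt = (1.672428985−1.711609220)/0.014062 = -2.786249
sinθ=-0.287726, cosθ=0.957713
F = (M+m)·ẍ + m·l·cosθ·θ̈ − m·l·sinθ·θ̇² = 0.668114 + -1.102550 − -0.348283 = -0.086154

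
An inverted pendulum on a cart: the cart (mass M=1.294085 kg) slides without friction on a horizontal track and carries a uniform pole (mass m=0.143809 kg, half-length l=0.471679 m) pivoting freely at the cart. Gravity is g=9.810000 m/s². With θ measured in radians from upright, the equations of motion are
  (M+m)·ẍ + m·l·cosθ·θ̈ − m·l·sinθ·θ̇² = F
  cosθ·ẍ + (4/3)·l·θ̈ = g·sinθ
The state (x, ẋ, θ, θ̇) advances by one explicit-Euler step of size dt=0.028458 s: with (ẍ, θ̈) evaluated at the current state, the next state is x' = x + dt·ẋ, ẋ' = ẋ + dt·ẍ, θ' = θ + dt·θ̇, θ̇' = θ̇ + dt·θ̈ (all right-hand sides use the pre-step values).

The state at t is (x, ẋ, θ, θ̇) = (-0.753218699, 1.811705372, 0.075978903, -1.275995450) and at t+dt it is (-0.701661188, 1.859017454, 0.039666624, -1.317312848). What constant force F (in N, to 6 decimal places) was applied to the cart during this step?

F = 2.283950 N

ẍ = (ẋ'−ẋ)/dt = (1.859017454−1.811705372)/0.028458 = 1.662523
θ̈ = (θ̇'−θ̇)/dt = (-1.317312848−-1.275995450)/0.028458 = -1.451873
sinθ=0.075906, cosθ=0.997115
F = (M+m)·ẍ + m·l·cosθ·θ̈ − m·l·sinθ·θ̇² = 2.390532 + -0.098199 − 0.008383 = 2.283950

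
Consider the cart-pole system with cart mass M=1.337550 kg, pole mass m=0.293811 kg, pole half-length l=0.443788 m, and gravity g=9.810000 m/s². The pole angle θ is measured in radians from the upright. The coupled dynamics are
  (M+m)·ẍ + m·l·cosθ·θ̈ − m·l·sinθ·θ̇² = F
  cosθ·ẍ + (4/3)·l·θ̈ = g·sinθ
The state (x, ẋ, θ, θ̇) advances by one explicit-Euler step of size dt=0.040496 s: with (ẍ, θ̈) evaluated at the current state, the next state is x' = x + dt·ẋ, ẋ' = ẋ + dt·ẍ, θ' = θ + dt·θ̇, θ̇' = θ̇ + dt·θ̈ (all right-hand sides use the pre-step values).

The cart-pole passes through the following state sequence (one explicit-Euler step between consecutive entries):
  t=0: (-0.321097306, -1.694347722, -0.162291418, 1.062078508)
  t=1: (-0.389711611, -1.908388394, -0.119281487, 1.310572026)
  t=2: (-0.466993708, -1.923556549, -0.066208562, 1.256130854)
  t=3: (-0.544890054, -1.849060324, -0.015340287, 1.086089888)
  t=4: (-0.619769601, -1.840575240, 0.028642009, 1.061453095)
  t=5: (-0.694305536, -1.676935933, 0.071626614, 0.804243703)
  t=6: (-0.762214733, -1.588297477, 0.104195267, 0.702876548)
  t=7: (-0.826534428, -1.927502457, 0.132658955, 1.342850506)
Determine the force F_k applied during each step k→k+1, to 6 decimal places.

F_0 = -7.809165 N
F_1 = -0.758436 N
F_2 = 2.468353 N
F_3 = 0.264860 N
F_4 = 5.760092 N
F_5 = 3.239173 N
F_6 = -11.621977 N

step 0→1:
  ẍ = (ẋ'−ẋ)/dt = (-1.908388394−-1.694347722)/0.040496 = -5.285477
  θ̈ = (θ̇'−θ̇)/dt = (1.310572026−1.062078508)/0.040496 = 6.136248
  sinθ=-0.161580, cosθ=0.986860
  F = (M+m)·ẍ + m·l·cosθ·θ̈ − m·l·sinθ·θ̇² = -8.622521 + 0.789591 − -0.023765 = -7.809165
step 1→2:
  ẍ = (ẋ'−ẋ)/dt = (-1.923556549−-1.908388394)/0.040496 = -0.374559
  θ̈ = (θ̇'−θ̇)/dt = (1.256130854−1.310572026)/0.040496 = -1.344359
  sinθ=-0.118999, cosθ=0.992894
  F = (M+m)·ẍ + m·l·cosθ·θ̈ − m·l·sinθ·θ̇² = -0.611041 + -0.174045 − -0.026651 = -0.758436
step 2→3:
  ẍ = (ẋ'−ẋ)/dt = (-1.849060324−-1.923556549)/0.040496 = 1.839595
  θ̈ = (θ̇'−θ̇)/dt = (1.086089888−1.256130854)/0.040496 = -4.198957
  sinθ=-0.066160, cosθ=0.997809
  F = (M+m)·ẍ + m·l·cosθ·θ̈ − m·l·sinθ·θ̇² = 3.001043 + -0.546302 − -0.013612 = 2.468353
step 3→4:
  ẍ = (ẋ'−ẋ)/dt = (-1.840575240−-1.849060324)/0.040496 = 0.209529
  θ̈ = (θ̇'−θ̇)/dt = (1.061453095−1.086089888)/0.040496 = -0.608376
  sinθ=-0.015340, cosθ=0.999882
  F = (M+m)·ẍ + m·l·cosθ·θ̈ − m·l·sinθ·θ̇² = 0.341817 + -0.079317 − -0.002359 = 0.264860
step 4→5:
  ẍ = (ẋ'−ẋ)/dt = (-1.676935933−-1.840575240)/0.040496 = 4.040876
  θ̈ = (θ̇'−θ̇)/dt = (0.804243703−1.061453095)/0.040496 = -6.351477
  sinθ=0.028638, cosθ=0.999590
  F = (M+m)·ẍ + m·l·cosθ·θ̈ − m·l·sinθ·θ̇² = 6.592127 + -0.827828 − 0.004207 = 5.760092
step 5→6:
  ẍ = (ẋ'−ẋ)/dt = (-1.588297477−-1.676935933)/0.040496 = 2.188820
  θ̈ = (θ̇'−θ̇)/dt = (0.702876548−0.804243703)/0.040496 = -2.503140
  sinθ=0.071565, cosθ=0.997436
  F = (M+m)·ẍ + m·l·cosθ·θ̈ − m·l·sinθ·θ̇² = 3.570756 + -0.325547 − 0.006036 = 3.239173
step 6→7:
  ẍ = (ẋ'−ẋ)/dt = (-1.927502457−-1.588297477)/0.040496 = -8.376259
  θ̈ = (θ̇'−θ̇)/dt = (1.342850506−0.702876548)/0.040496 = 15.803387
  sinθ=0.104007, cosθ=0.994577
  F = (M+m)·ẍ + m·l·cosθ·θ̈ − m·l·sinθ·θ̇² = -13.664702 + 2.049425 − 0.006700 = -11.621977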